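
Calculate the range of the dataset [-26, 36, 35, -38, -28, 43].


Maximum value: 43
Minimum value: -38
Range = 43 - (-38) = 81
Final answer: 81


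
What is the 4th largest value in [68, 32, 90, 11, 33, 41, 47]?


Sort descending: [90, 68, 47, 41, 33, 32, 11]
The 4th element (1-indexed) is at index 3.
Value = 41
Final answer: 41


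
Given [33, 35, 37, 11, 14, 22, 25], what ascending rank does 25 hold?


Sort ascending: [11, 14, 22, 25, 33, 35, 37]
Find 25 in the sorted list.
25 is at position 4 (1-indexed).
Final answer: 4


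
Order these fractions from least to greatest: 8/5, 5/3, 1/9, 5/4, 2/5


Convert to decimal for comparison:
  8/5 = 1.6
  5/3 = 1.6667
  1/9 = 0.1111
  5/4 = 1.25
  2/5 = 0.4
Decimals in increasing order: 0.1111 < 0.4 < 1.25 < 1.6 < 1.6667
Writing each back as its fraction gives the sorted order.
Final answer: 1/9, 2/5, 5/4, 8/5, 5/3


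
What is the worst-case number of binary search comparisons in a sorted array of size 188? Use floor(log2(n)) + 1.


Binary search halves the search space each step.
Maximum comparisons = floor(log2(188)) + 1
log2(188) = 7.5546
floor(log2(188)) = 7, so 7 + 1 = 8
Final answer: 8


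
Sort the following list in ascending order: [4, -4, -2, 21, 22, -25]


Original list: [4, -4, -2, 21, 22, -25]
Repeatedly take the smallest remaining element:
  Remaining [4, -4, -2, 21, 22, -25] -> smallest is -25
  Remaining [4, -4, -2, 21, 22] -> smallest is -4
  Remaining [4, -2, 21, 22] -> smallest is -2
  Remaining [4, 21, 22] -> smallest is 4
  Remaining [21, 22] -> smallest is 21
  Remaining [22] -> smallest is 22
Collecting the picks in order gives the sorted list.
Final answer: [-25, -4, -2, 4, 21, 22]


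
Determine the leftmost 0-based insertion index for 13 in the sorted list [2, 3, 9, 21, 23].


List is sorted: [2, 3, 9, 21, 23]
We need the leftmost position where 13 can be inserted, i.e. the first index whose element is >= 13 (or the end of the list if none is).
Binary search with low=0, high=5 (0-based indices):
  low=0, high=5, mid=2: a[2]=9 < 13, so low = 3
  low=3, high=5, mid=4: a[4]=23 >= 13, so high = 4
  low=3, high=4, mid=3: a[3]=21 >= 13, so high = 3
Now low = high = 3, so the insertion index is 3.
Final answer: 3


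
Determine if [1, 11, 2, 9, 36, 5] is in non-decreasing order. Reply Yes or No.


Check consecutive pairs:
  1 <= 11? True
  11 <= 2? False
  2 <= 9? True
  9 <= 36? True
  36 <= 5? False
2 consecutive pair(s) are out of order, so the list is not sorted.
Final answer: No


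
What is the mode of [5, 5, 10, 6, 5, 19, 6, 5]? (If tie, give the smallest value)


Count the frequency of each value:
  5 appears 4 time(s)
  6 appears 2 time(s)
  10 appears 1 time(s)
  19 appears 1 time(s)
Maximum frequency is 4.
Only 5 reaches that frequency, so it is the mode.
Final answer: 5


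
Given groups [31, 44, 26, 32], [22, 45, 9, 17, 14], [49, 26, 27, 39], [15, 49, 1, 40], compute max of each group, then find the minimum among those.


Find max of each group:
  Group 1: [31, 44, 26, 32] -> max = 44
  Group 2: [22, 45, 9, 17, 14] -> max = 45
  Group 3: [49, 26, 27, 39] -> max = 49
  Group 4: [15, 49, 1, 40] -> max = 49
Maxes: [44, 45, 49, 49]
Minimum of maxes = 44
Final answer: 44


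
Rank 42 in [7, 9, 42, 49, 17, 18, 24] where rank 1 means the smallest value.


Sort ascending: [7, 9, 17, 18, 24, 42, 49]
Find 42 in the sorted list.
42 is at position 6 (1-indexed).
Final answer: 6


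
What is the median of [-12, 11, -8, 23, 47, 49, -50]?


First, sort the list: [-50, -12, -8, 11, 23, 47, 49]
The list has 7 elements (odd count).
The middle index is 3 (0-based), and the element there is 11.
Final answer: 11


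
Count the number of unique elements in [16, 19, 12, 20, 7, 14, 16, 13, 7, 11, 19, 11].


List all unique values:
Distinct values: [7, 11, 12, 13, 14, 16, 19, 20]
Count = 8
Final answer: 8


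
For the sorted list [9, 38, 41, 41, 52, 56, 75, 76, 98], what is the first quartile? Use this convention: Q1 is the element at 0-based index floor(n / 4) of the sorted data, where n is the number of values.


The list has n = 9 elements.
Q1 index = floor(9 / 4) = floor(2.25) = 2
Counting from index 0 in the sorted data, the element at index 2 is 41.
Final answer: 41


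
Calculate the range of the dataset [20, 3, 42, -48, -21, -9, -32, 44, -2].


Maximum value: 44
Minimum value: -48
Range = 44 - (-48) = 92
Final answer: 92


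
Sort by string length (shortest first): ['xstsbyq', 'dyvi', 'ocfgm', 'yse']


Compute lengths:
  'xstsbyq' has length 7
  'dyvi' has length 4
  'ocfgm' has length 5
  'yse' has length 3
Lengths in increasing order: 3 < 4 < 5 < 7
Listing the words in that order gives the answer.
Final answer: ['yse', 'dyvi', 'ocfgm', 'xstsbyq']


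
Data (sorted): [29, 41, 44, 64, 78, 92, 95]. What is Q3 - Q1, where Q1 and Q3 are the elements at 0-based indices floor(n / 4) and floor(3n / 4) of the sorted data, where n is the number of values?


The data has n = 7 elements.
Q1 index = floor(7 / 4) = floor(1.75) = 1; Q3 index = floor(3 * 7 / 4) = floor(5.25) = 5
Q1 = element at index 1 = 41
Q3 = element at index 5 = 92
IQR = 92 - 41 = 51
Final answer: 51


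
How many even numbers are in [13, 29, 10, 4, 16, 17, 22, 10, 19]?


Check each element:
  13 is odd
  29 is odd
  10 is even
  4 is even
  16 is even
  17 is odd
  22 is even
  10 is even
  19 is odd
Evens: [10, 4, 16, 22, 10]
Count of evens = 5
Final answer: 5


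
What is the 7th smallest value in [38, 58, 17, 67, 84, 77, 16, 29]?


Sort ascending: [16, 17, 29, 38, 58, 67, 77, 84]
The 7th element (1-indexed) is at index 6.
Value = 77
Final answer: 77


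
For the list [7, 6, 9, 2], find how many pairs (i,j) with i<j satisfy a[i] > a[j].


For each element, count the later elements that are smaller than it:
  7 (index 0): smaller elements after it = [6, 2] -> 2
  6 (index 1): smaller elements after it = [2] -> 1
  9 (index 2): smaller elements after it = [2] -> 1
Total inversions = 2 + 1 + 1 = 4
Final answer: 4


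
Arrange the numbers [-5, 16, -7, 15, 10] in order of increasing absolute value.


Compute absolute values:
  |-5| = 5
  |16| = 16
  |-7| = 7
  |15| = 15
  |10| = 10
Absolute values in increasing order: 5 < 7 < 10 < 15 < 16
Listing the original numbers in that order gives the answer.
Final answer: [-5, -7, 10, 15, 16]


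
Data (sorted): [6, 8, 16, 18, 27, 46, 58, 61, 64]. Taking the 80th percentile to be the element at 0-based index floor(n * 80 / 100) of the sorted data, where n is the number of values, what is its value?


The dataset has n = 9 elements.
Index = floor(9 * 80 / 100) = floor(720 / 100) = floor(7.2) = 7
Counting from index 0 in the sorted data, the element at index 7 is 61.
Final answer: 61


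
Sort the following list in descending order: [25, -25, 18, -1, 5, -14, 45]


Original list: [25, -25, 18, -1, 5, -14, 45]
Repeatedly take the largest remaining element:
  Remaining [25, -25, 18, -1, 5, -14, 45] -> largest is 45
  Remaining [25, -25, 18, -1, 5, -14] -> largest is 25
  Remaining [-25, 18, -1, 5, -14] -> largest is 18
  Remaining [-25, -1, 5, -14] -> largest is 5
  Remaining [-25, -1, -14] -> largest is -1
  Remaining [-25, -14] -> largest is -14
  Remaining [-25] -> largest is -25
Collecting the picks in order gives the descending list.
Final answer: [45, 25, 18, 5, -1, -14, -25]


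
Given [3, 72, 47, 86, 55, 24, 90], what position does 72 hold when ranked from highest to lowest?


Sort descending: [90, 86, 72, 55, 47, 24, 3]
Find 72 in the sorted list.
72 is at position 3.
Final answer: 3


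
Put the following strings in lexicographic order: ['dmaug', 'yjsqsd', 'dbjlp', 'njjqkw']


Compare strings character by character (the first differing letter decides):
  'dbjlp' < 'dmaug' since 'b' < 'm' at position 2
  'dmaug' < 'njjqkw' since 'd' < 'n' at position 1
  'njjqkw' < 'yjsqsd' since 'n' < 'y' at position 1
Chaining these comparisons gives the alphabetical order.
Final answer: ['dbjlp', 'dmaug', 'njjqkw', 'yjsqsd']


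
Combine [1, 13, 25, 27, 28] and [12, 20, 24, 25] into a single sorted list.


List A: [1, 13, 25, 27, 28]
List B: [12, 20, 24, 25]
Repeatedly compare the front elements and take the smaller:
  1 vs 12 -> take 1
  13 vs 12 -> take 12
  13 vs 20 -> take 13
  25 vs 20 -> take 20
  25 vs 24 -> take 24
  25 vs 25 -> take 25
  27 vs 25 -> take 25
  B is exhausted; append the rest of A: [27, 28]
Final answer: [1, 12, 13, 20, 24, 25, 25, 27, 28]


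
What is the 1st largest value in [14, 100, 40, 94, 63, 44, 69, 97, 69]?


Sort descending: [100, 97, 94, 69, 69, 63, 44, 40, 14]
The 1st element (1-indexed) is at index 0.
Value = 100
Final answer: 100


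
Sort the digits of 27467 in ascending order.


The number 27467 has digits: 2, 7, 4, 6, 7
Sorted: 2, 4, 6, 7, 7
Joining the sorted digits gives the result.
Final answer: 24677


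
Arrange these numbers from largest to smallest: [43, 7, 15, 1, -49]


Original list: [43, 7, 15, 1, -49]
Repeatedly take the largest remaining element:
  Remaining [43, 7, 15, 1, -49] -> largest is 43
  Remaining [7, 15, 1, -49] -> largest is 15
  Remaining [7, 1, -49] -> largest is 7
  Remaining [1, -49] -> largest is 1
  Remaining [-49] -> largest is -49
Collecting the picks in order gives the descending list.
Final answer: [43, 15, 7, 1, -49]


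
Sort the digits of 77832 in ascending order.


The number 77832 has digits: 7, 7, 8, 3, 2
Sorted: 2, 3, 7, 7, 8
Joining the sorted digits gives the result.
Final answer: 23778


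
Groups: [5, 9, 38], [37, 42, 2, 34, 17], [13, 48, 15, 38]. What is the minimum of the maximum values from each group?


Find max of each group:
  Group 1: [5, 9, 38] -> max = 38
  Group 2: [37, 42, 2, 34, 17] -> max = 42
  Group 3: [13, 48, 15, 38] -> max = 48
Maxes: [38, 42, 48]
Minimum of maxes = 38
Final answer: 38


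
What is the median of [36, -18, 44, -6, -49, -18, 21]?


First, sort the list: [-49, -18, -18, -6, 21, 36, 44]
The list has 7 elements (odd count).
The middle index is 3 (0-based), and the element there is -6.
Final answer: -6


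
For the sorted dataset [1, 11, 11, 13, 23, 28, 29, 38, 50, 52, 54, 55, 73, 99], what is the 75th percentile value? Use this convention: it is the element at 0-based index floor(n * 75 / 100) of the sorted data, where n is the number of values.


The dataset has n = 14 elements.
Index = floor(14 * 75 / 100) = floor(1050 / 100) = floor(10.5) = 10
Counting from index 0 in the sorted data, the element at index 10 is 54.
Final answer: 54


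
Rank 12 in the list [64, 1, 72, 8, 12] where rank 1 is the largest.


Sort descending: [72, 64, 12, 8, 1]
Find 12 in the sorted list.
12 is at position 3.
Final answer: 3


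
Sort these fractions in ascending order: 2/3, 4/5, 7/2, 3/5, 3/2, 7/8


Convert to decimal for comparison:
  2/3 = 0.6667
  4/5 = 0.8
  7/2 = 3.5
  3/5 = 0.6
  3/2 = 1.5
  7/8 = 0.875
Decimals in increasing order: 0.6 < 0.6667 < 0.8 < 0.875 < 1.5 < 3.5
Writing each back as its fraction gives the sorted order.
Final answer: 3/5, 2/3, 4/5, 7/8, 3/2, 7/2


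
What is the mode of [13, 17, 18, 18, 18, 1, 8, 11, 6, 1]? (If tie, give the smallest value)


Count the frequency of each value:
  1 appears 2 time(s)
  6 appears 1 time(s)
  8 appears 1 time(s)
  11 appears 1 time(s)
  13 appears 1 time(s)
  17 appears 1 time(s)
  18 appears 3 time(s)
Maximum frequency is 3.
Only 18 reaches that frequency, so it is the mode.
Final answer: 18


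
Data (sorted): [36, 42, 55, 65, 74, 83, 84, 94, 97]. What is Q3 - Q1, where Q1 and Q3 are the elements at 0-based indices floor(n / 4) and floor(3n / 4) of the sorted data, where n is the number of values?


The data has n = 9 elements.
Q1 index = floor(9 / 4) = floor(2.25) = 2; Q3 index = floor(3 * 9 / 4) = floor(6.75) = 6
Q1 = element at index 2 = 55
Q3 = element at index 6 = 84
IQR = 84 - 55 = 29
Final answer: 29


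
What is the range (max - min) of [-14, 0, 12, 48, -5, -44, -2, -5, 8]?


Maximum value: 48
Minimum value: -44
Range = 48 - (-44) = 92
Final answer: 92


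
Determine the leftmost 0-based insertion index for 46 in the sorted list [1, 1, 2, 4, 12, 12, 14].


List is sorted: [1, 1, 2, 4, 12, 12, 14]
We need the leftmost position where 46 can be inserted, i.e. the first index whose element is >= 46 (or the end of the list if none is).
Binary search with low=0, high=7 (0-based indices):
  low=0, high=7, mid=3: a[3]=4 < 46, so low = 4
  low=4, high=7, mid=5: a[5]=12 < 46, so low = 6
  low=6, high=7, mid=6: a[6]=14 < 46, so low = 7
Now low = high = 7, so the insertion index is 7.
Final answer: 7


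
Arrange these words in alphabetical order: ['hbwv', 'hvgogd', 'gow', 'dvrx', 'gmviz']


Compare strings character by character (the first differing letter decides):
  'dvrx' < 'gmviz' since 'd' < 'g' at position 1
  'gmviz' < 'gow' since 'm' < 'o' at position 2
  'gow' < 'hbwv' since 'g' < 'h' at position 1
  'hbwv' < 'hvgogd' since 'b' < 'v' at position 2
Chaining these comparisons gives the alphabetical order.
Final answer: ['dvrx', 'gmviz', 'gow', 'hbwv', 'hvgogd']


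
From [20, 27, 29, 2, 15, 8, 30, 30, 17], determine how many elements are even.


Check each element:
  20 is even
  27 is odd
  29 is odd
  2 is even
  15 is odd
  8 is even
  30 is even
  30 is even
  17 is odd
Evens: [20, 2, 8, 30, 30]
Count of evens = 5
Final answer: 5


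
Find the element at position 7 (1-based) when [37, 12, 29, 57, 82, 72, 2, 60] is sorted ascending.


Sort ascending: [2, 12, 29, 37, 57, 60, 72, 82]
The 7th element (1-indexed) is at index 6.
Value = 72
Final answer: 72


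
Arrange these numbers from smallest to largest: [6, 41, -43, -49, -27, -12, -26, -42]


Original list: [6, 41, -43, -49, -27, -12, -26, -42]
Repeatedly take the smallest remaining element:
  Remaining [6, 41, -43, -49, -27, -12, -26, -42] -> smallest is -49
  Remaining [6, 41, -43, -27, -12, -26, -42] -> smallest is -43
  Remaining [6, 41, -27, -12, -26, -42] -> smallest is -42
  Remaining [6, 41, -27, -12, -26] -> smallest is -27
  Remaining [6, 41, -12, -26] -> smallest is -26
  Remaining [6, 41, -12] -> smallest is -12
  Remaining [6, 41] -> smallest is 6
  Remaining [41] -> smallest is 41
Collecting the picks in order gives the sorted list.
Final answer: [-49, -43, -42, -27, -26, -12, 6, 41]


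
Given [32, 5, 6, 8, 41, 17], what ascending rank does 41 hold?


Sort ascending: [5, 6, 8, 17, 32, 41]
Find 41 in the sorted list.
41 is at position 6 (1-indexed).
Final answer: 6


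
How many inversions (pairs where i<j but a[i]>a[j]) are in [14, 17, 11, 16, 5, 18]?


For each element, count the later elements that are smaller than it:
  14 (index 0): smaller elements after it = [11, 5] -> 2
  17 (index 1): smaller elements after it = [11, 16, 5] -> 3
  11 (index 2): smaller elements after it = [5] -> 1
  16 (index 3): smaller elements after it = [5] -> 1
  5 (index 4): smaller elements after it = [] -> 0
Total inversions = 2 + 3 + 1 + 1 + 0 = 7
Final answer: 7


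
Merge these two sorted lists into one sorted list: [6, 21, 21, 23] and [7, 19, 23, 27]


List A: [6, 21, 21, 23]
List B: [7, 19, 23, 27]
Repeatedly compare the front elements and take the smaller:
  6 vs 7 -> take 6
  21 vs 7 -> take 7
  21 vs 19 -> take 19
  21 vs 23 -> take 21
  21 vs 23 -> take 21
  23 vs 23 -> take 23
  A is exhausted; append the rest of B: [23, 27]
Final answer: [6, 7, 19, 21, 21, 23, 23, 27]


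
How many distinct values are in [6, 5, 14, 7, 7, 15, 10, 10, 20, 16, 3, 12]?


List all unique values:
Distinct values: [3, 5, 6, 7, 10, 12, 14, 15, 16, 20]
Count = 10
Final answer: 10


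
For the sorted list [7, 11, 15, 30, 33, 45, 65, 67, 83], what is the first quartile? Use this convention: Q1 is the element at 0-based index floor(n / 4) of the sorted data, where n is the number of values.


The list has n = 9 elements.
Q1 index = floor(9 / 4) = floor(2.25) = 2
Counting from index 0 in the sorted data, the element at index 2 is 15.
Final answer: 15


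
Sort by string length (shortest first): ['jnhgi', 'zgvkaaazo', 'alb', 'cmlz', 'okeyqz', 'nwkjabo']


Compute lengths:
  'jnhgi' has length 5
  'zgvkaaazo' has length 9
  'alb' has length 3
  'cmlz' has length 4
  'okeyqz' has length 6
  'nwkjabo' has length 7
Lengths in increasing order: 3 < 4 < 5 < 6 < 7 < 9
Listing the words in that order gives the answer.
Final answer: ['alb', 'cmlz', 'jnhgi', 'okeyqz', 'nwkjabo', 'zgvkaaazo']


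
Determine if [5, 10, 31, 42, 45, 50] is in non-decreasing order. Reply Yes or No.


Check consecutive pairs:
  5 <= 10? True
  10 <= 31? True
  31 <= 42? True
  42 <= 45? True
  45 <= 50? True
Every consecutive pair is in order, so the list is non-decreasing.
Final answer: Yes


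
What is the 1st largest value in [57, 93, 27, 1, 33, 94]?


Sort descending: [94, 93, 57, 33, 27, 1]
The 1st element (1-indexed) is at index 0.
Value = 94
Final answer: 94


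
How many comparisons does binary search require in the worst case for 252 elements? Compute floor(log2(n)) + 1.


Binary search halves the search space each step.
Maximum comparisons = floor(log2(252)) + 1
log2(252) = 7.9773
floor(log2(252)) = 7, so 7 + 1 = 8
Final answer: 8


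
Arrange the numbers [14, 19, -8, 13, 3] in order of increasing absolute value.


Compute absolute values:
  |14| = 14
  |19| = 19
  |-8| = 8
  |13| = 13
  |3| = 3
Absolute values in increasing order: 3 < 8 < 13 < 14 < 19
Listing the original numbers in that order gives the answer.
Final answer: [3, -8, 13, 14, 19]


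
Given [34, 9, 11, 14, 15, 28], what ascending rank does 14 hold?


Sort ascending: [9, 11, 14, 15, 28, 34]
Find 14 in the sorted list.
14 is at position 3 (1-indexed).
Final answer: 3


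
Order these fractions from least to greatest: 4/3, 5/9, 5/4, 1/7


Convert to decimal for comparison:
  4/3 = 1.3333
  5/9 = 0.5556
  5/4 = 1.25
  1/7 = 0.1429
Decimals in increasing order: 0.1429 < 0.5556 < 1.25 < 1.3333
Writing each back as its fraction gives the sorted order.
Final answer: 1/7, 5/9, 5/4, 4/3


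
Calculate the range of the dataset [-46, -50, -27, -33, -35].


Maximum value: -27
Minimum value: -50
Range = -27 - (-50) = 23
Final answer: 23


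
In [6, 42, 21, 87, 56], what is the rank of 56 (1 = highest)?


Sort descending: [87, 56, 42, 21, 6]
Find 56 in the sorted list.
56 is at position 2.
Final answer: 2


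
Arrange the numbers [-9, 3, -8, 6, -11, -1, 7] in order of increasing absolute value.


Compute absolute values:
  |-9| = 9
  |3| = 3
  |-8| = 8
  |6| = 6
  |-11| = 11
  |-1| = 1
  |7| = 7
Absolute values in increasing order: 1 < 3 < 6 < 7 < 8 < 9 < 11
Listing the original numbers in that order gives the answer.
Final answer: [-1, 3, 6, 7, -8, -9, -11]


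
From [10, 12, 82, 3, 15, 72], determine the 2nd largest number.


Sort descending: [82, 72, 15, 12, 10, 3]
The 2nd element (1-indexed) is at index 1.
Value = 72
Final answer: 72


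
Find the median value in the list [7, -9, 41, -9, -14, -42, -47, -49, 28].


First, sort the list: [-49, -47, -42, -14, -9, -9, 7, 28, 41]
The list has 9 elements (odd count).
The middle index is 4 (0-based), and the element there is -9.
Final answer: -9


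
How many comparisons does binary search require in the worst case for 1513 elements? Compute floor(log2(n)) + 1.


Binary search halves the search space each step.
Maximum comparisons = floor(log2(1513)) + 1
log2(1513) = 10.5632
floor(log2(1513)) = 10, so 10 + 1 = 11
Final answer: 11


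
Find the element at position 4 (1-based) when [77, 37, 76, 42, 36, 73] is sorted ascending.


Sort ascending: [36, 37, 42, 73, 76, 77]
The 4th element (1-indexed) is at index 3.
Value = 73
Final answer: 73


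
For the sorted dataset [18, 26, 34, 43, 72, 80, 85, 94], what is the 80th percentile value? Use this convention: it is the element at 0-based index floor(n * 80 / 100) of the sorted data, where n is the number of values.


The dataset has n = 8 elements.
Index = floor(8 * 80 / 100) = floor(640 / 100) = floor(6.4) = 6
Counting from index 0 in the sorted data, the element at index 6 is 85.
Final answer: 85


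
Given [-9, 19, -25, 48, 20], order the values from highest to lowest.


Original list: [-9, 19, -25, 48, 20]
Repeatedly take the largest remaining element:
  Remaining [-9, 19, -25, 48, 20] -> largest is 48
  Remaining [-9, 19, -25, 20] -> largest is 20
  Remaining [-9, 19, -25] -> largest is 19
  Remaining [-9, -25] -> largest is -9
  Remaining [-25] -> largest is -25
Collecting the picks in order gives the descending list.
Final answer: [48, 20, 19, -9, -25]


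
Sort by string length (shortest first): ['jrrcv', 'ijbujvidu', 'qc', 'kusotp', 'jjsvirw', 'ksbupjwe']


Compute lengths:
  'jrrcv' has length 5
  'ijbujvidu' has length 9
  'qc' has length 2
  'kusotp' has length 6
  'jjsvirw' has length 7
  'ksbupjwe' has length 8
Lengths in increasing order: 2 < 5 < 6 < 7 < 8 < 9
Listing the words in that order gives the answer.
Final answer: ['qc', 'jrrcv', 'kusotp', 'jjsvirw', 'ksbupjwe', 'ijbujvidu']


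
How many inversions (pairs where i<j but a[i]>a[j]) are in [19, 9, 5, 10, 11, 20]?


For each element, count the later elements that are smaller than it:
  19 (index 0): smaller elements after it = [9, 5, 10, 11] -> 4
  9 (index 1): smaller elements after it = [5] -> 1
  5 (index 2): smaller elements after it = [] -> 0
  10 (index 3): smaller elements after it = [] -> 0
  11 (index 4): smaller elements after it = [] -> 0
Total inversions = 4 + 1 + 0 + 0 + 0 = 5
Final answer: 5


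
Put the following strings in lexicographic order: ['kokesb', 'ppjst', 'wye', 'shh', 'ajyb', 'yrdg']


Compare strings character by character (the first differing letter decides):
  'ajyb' < 'kokesb' since 'a' < 'k' at position 1
  'kokesb' < 'ppjst' since 'k' < 'p' at position 1
  'ppjst' < 'shh' since 'p' < 's' at position 1
  'shh' < 'wye' since 's' < 'w' at position 1
  'wye' < 'yrdg' since 'w' < 'y' at position 1
Chaining these comparisons gives the alphabetical order.
Final answer: ['ajyb', 'kokesb', 'ppjst', 'shh', 'wye', 'yrdg']


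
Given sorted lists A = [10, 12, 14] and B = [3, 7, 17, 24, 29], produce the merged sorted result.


List A: [10, 12, 14]
List B: [3, 7, 17, 24, 29]
Repeatedly compare the front elements and take the smaller:
  10 vs 3 -> take 3
  10 vs 7 -> take 7
  10 vs 17 -> take 10
  12 vs 17 -> take 12
  14 vs 17 -> take 14
  A is exhausted; append the rest of B: [17, 24, 29]
Final answer: [3, 7, 10, 12, 14, 17, 24, 29]


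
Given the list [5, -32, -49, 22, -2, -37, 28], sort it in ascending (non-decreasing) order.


Original list: [5, -32, -49, 22, -2, -37, 28]
Repeatedly take the smallest remaining element:
  Remaining [5, -32, -49, 22, -2, -37, 28] -> smallest is -49
  Remaining [5, -32, 22, -2, -37, 28] -> smallest is -37
  Remaining [5, -32, 22, -2, 28] -> smallest is -32
  Remaining [5, 22, -2, 28] -> smallest is -2
  Remaining [5, 22, 28] -> smallest is 5
  Remaining [22, 28] -> smallest is 22
  Remaining [28] -> smallest is 28
Collecting the picks in order gives the sorted list.
Final answer: [-49, -37, -32, -2, 5, 22, 28]


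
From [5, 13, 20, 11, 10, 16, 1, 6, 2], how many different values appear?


List all unique values:
Distinct values: [1, 2, 5, 6, 10, 11, 13, 16, 20]
Count = 9
Final answer: 9


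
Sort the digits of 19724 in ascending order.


The number 19724 has digits: 1, 9, 7, 2, 4
Sorted: 1, 2, 4, 7, 9
Joining the sorted digits gives the result.
Final answer: 12479


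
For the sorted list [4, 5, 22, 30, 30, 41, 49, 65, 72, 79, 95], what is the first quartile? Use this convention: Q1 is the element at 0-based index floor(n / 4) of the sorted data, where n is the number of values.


The list has n = 11 elements.
Q1 index = floor(11 / 4) = floor(2.75) = 2
Counting from index 0 in the sorted data, the element at index 2 is 22.
Final answer: 22


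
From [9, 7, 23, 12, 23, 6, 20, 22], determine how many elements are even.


Check each element:
  9 is odd
  7 is odd
  23 is odd
  12 is even
  23 is odd
  6 is even
  20 is even
  22 is even
Evens: [12, 6, 20, 22]
Count of evens = 4
Final answer: 4


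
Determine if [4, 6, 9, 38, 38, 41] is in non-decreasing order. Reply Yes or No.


Check consecutive pairs:
  4 <= 6? True
  6 <= 9? True
  9 <= 38? True
  38 <= 38? True
  38 <= 41? True
Every consecutive pair is in order, so the list is non-decreasing.
Final answer: Yes


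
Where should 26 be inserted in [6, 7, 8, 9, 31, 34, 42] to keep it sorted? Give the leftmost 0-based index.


List is sorted: [6, 7, 8, 9, 31, 34, 42]
We need the leftmost position where 26 can be inserted, i.e. the first index whose element is >= 26 (or the end of the list if none is).
Binary search with low=0, high=7 (0-based indices):
  low=0, high=7, mid=3: a[3]=9 < 26, so low = 4
  low=4, high=7, mid=5: a[5]=34 >= 26, so high = 5
  low=4, high=5, mid=4: a[4]=31 >= 26, so high = 4
Now low = high = 4, so the insertion index is 4.
Final answer: 4


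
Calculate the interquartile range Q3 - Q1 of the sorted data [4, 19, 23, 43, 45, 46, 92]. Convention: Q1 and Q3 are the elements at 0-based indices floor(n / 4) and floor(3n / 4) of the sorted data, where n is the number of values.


The data has n = 7 elements.
Q1 index = floor(7 / 4) = floor(1.75) = 1; Q3 index = floor(3 * 7 / 4) = floor(5.25) = 5
Q1 = element at index 1 = 19
Q3 = element at index 5 = 46
IQR = 46 - 19 = 27
Final answer: 27


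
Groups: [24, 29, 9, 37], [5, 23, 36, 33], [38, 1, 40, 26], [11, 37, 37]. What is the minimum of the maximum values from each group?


Find max of each group:
  Group 1: [24, 29, 9, 37] -> max = 37
  Group 2: [5, 23, 36, 33] -> max = 36
  Group 3: [38, 1, 40, 26] -> max = 40
  Group 4: [11, 37, 37] -> max = 37
Maxes: [37, 36, 40, 37]
Minimum of maxes = 36
Final answer: 36


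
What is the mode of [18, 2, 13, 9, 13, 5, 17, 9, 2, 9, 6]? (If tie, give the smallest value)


Count the frequency of each value:
  2 appears 2 time(s)
  5 appears 1 time(s)
  6 appears 1 time(s)
  9 appears 3 time(s)
  13 appears 2 time(s)
  17 appears 1 time(s)
  18 appears 1 time(s)
Maximum frequency is 3.
Only 9 reaches that frequency, so it is the mode.
Final answer: 9


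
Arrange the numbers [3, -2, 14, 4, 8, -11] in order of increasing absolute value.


Compute absolute values:
  |3| = 3
  |-2| = 2
  |14| = 14
  |4| = 4
  |8| = 8
  |-11| = 11
Absolute values in increasing order: 2 < 3 < 4 < 8 < 11 < 14
Listing the original numbers in that order gives the answer.
Final answer: [-2, 3, 4, 8, -11, 14]


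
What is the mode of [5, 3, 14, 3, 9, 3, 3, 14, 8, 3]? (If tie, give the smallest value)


Count the frequency of each value:
  3 appears 5 time(s)
  5 appears 1 time(s)
  8 appears 1 time(s)
  9 appears 1 time(s)
  14 appears 2 time(s)
Maximum frequency is 5.
Only 3 reaches that frequency, so it is the mode.
Final answer: 3


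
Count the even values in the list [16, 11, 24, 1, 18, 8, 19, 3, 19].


Check each element:
  16 is even
  11 is odd
  24 is even
  1 is odd
  18 is even
  8 is even
  19 is odd
  3 is odd
  19 is odd
Evens: [16, 24, 18, 8]
Count of evens = 4
Final answer: 4


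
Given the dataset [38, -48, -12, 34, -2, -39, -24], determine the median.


First, sort the list: [-48, -39, -24, -12, -2, 34, 38]
The list has 7 elements (odd count).
The middle index is 3 (0-based), and the element there is -12.
Final answer: -12


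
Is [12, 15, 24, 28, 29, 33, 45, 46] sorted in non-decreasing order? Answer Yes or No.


Check consecutive pairs:
  12 <= 15? True
  15 <= 24? True
  24 <= 28? True
  28 <= 29? True
  29 <= 33? True
  33 <= 45? True
  45 <= 46? True
Every consecutive pair is in order, so the list is non-decreasing.
Final answer: Yes


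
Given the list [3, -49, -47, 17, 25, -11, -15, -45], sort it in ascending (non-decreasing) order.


Original list: [3, -49, -47, 17, 25, -11, -15, -45]
Repeatedly take the smallest remaining element:
  Remaining [3, -49, -47, 17, 25, -11, -15, -45] -> smallest is -49
  Remaining [3, -47, 17, 25, -11, -15, -45] -> smallest is -47
  Remaining [3, 17, 25, -11, -15, -45] -> smallest is -45
  Remaining [3, 17, 25, -11, -15] -> smallest is -15
  Remaining [3, 17, 25, -11] -> smallest is -11
  Remaining [3, 17, 25] -> smallest is 3
  Remaining [17, 25] -> smallest is 17
  Remaining [25] -> smallest is 25
Collecting the picks in order gives the sorted list.
Final answer: [-49, -47, -45, -15, -11, 3, 17, 25]


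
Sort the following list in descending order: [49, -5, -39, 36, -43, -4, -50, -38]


Original list: [49, -5, -39, 36, -43, -4, -50, -38]
Repeatedly take the largest remaining element:
  Remaining [49, -5, -39, 36, -43, -4, -50, -38] -> largest is 49
  Remaining [-5, -39, 36, -43, -4, -50, -38] -> largest is 36
  Remaining [-5, -39, -43, -4, -50, -38] -> largest is -4
  Remaining [-5, -39, -43, -50, -38] -> largest is -5
  Remaining [-39, -43, -50, -38] -> largest is -38
  Remaining [-39, -43, -50] -> largest is -39
  Remaining [-43, -50] -> largest is -43
  Remaining [-50] -> largest is -50
Collecting the picks in order gives the descending list.
Final answer: [49, 36, -4, -5, -38, -39, -43, -50]


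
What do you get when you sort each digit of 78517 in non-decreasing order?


The number 78517 has digits: 7, 8, 5, 1, 7
Sorted: 1, 5, 7, 7, 8
Joining the sorted digits gives the result.
Final answer: 15778


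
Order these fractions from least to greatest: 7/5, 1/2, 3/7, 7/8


Convert to decimal for comparison:
  7/5 = 1.4
  1/2 = 0.5
  3/7 = 0.4286
  7/8 = 0.875
Decimals in increasing order: 0.4286 < 0.5 < 0.875 < 1.4
Writing each back as its fraction gives the sorted order.
Final answer: 3/7, 1/2, 7/8, 7/5


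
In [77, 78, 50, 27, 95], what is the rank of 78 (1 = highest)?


Sort descending: [95, 78, 77, 50, 27]
Find 78 in the sorted list.
78 is at position 2.
Final answer: 2


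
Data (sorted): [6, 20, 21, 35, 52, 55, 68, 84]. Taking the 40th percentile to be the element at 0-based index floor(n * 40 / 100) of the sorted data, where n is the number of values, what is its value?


The dataset has n = 8 elements.
Index = floor(8 * 40 / 100) = floor(320 / 100) = floor(3.2) = 3
Counting from index 0 in the sorted data, the element at index 3 is 35.
Final answer: 35


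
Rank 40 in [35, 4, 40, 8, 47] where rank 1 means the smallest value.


Sort ascending: [4, 8, 35, 40, 47]
Find 40 in the sorted list.
40 is at position 4 (1-indexed).
Final answer: 4


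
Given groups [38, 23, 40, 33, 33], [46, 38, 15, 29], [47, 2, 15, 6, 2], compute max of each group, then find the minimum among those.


Find max of each group:
  Group 1: [38, 23, 40, 33, 33] -> max = 40
  Group 2: [46, 38, 15, 29] -> max = 46
  Group 3: [47, 2, 15, 6, 2] -> max = 47
Maxes: [40, 46, 47]
Minimum of maxes = 40
Final answer: 40


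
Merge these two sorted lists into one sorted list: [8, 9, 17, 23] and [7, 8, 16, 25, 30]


List A: [8, 9, 17, 23]
List B: [7, 8, 16, 25, 30]
Repeatedly compare the front elements and take the smaller:
  8 vs 7 -> take 7
  8 vs 8 -> take 8
  9 vs 8 -> take 8
  9 vs 16 -> take 9
  17 vs 16 -> take 16
  17 vs 25 -> take 17
  23 vs 25 -> take 23
  A is exhausted; append the rest of B: [25, 30]
Final answer: [7, 8, 8, 9, 16, 17, 23, 25, 30]


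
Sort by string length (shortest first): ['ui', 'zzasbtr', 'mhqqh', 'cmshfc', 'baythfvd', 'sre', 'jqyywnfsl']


Compute lengths:
  'ui' has length 2
  'zzasbtr' has length 7
  'mhqqh' has length 5
  'cmshfc' has length 6
  'baythfvd' has length 8
  'sre' has length 3
  'jqyywnfsl' has length 9
Lengths in increasing order: 2 < 3 < 5 < 6 < 7 < 8 < 9
Listing the words in that order gives the answer.
Final answer: ['ui', 'sre', 'mhqqh', 'cmshfc', 'zzasbtr', 'baythfvd', 'jqyywnfsl']


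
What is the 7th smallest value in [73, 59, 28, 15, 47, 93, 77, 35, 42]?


Sort ascending: [15, 28, 35, 42, 47, 59, 73, 77, 93]
The 7th element (1-indexed) is at index 6.
Value = 73
Final answer: 73


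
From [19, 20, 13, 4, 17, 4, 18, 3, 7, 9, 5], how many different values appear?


List all unique values:
Distinct values: [3, 4, 5, 7, 9, 13, 17, 18, 19, 20]
Count = 10
Final answer: 10


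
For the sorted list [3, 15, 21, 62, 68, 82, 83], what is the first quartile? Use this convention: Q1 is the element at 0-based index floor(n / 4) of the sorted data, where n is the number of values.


The list has n = 7 elements.
Q1 index = floor(7 / 4) = floor(1.75) = 1
Counting from index 0 in the sorted data, the element at index 1 is 15.
Final answer: 15


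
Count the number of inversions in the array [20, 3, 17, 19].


For each element, count the later elements that are smaller than it:
  20 (index 0): smaller elements after it = [3, 17, 19] -> 3
  3 (index 1): smaller elements after it = [] -> 0
  17 (index 2): smaller elements after it = [] -> 0
Total inversions = 3 + 0 + 0 = 3
Final answer: 3


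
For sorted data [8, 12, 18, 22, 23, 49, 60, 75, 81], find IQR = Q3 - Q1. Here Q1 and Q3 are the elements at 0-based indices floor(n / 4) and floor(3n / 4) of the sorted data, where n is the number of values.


The data has n = 9 elements.
Q1 index = floor(9 / 4) = floor(2.25) = 2; Q3 index = floor(3 * 9 / 4) = floor(6.75) = 6
Q1 = element at index 2 = 18
Q3 = element at index 6 = 60
IQR = 60 - 18 = 42
Final answer: 42


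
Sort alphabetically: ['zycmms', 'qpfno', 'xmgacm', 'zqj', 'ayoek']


Compare strings character by character (the first differing letter decides):
  'ayoek' < 'qpfno' since 'a' < 'q' at position 1
  'qpfno' < 'xmgacm' since 'q' < 'x' at position 1
  'xmgacm' < 'zqj' since 'x' < 'z' at position 1
  'zqj' < 'zycmms' since 'q' < 'y' at position 2
Chaining these comparisons gives the alphabetical order.
Final answer: ['ayoek', 'qpfno', 'xmgacm', 'zqj', 'zycmms']


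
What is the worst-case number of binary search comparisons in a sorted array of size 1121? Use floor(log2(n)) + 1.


Binary search halves the search space each step.
Maximum comparisons = floor(log2(1121)) + 1
log2(1121) = 10.1306
floor(log2(1121)) = 10, so 10 + 1 = 11
Final answer: 11


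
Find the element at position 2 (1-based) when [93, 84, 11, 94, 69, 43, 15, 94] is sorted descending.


Sort descending: [94, 94, 93, 84, 69, 43, 15, 11]
The 2nd element (1-indexed) is at index 1.
Value = 94
Final answer: 94


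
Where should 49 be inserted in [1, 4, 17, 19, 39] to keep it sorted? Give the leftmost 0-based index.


List is sorted: [1, 4, 17, 19, 39]
We need the leftmost position where 49 can be inserted, i.e. the first index whose element is >= 49 (or the end of the list if none is).
Binary search with low=0, high=5 (0-based indices):
  low=0, high=5, mid=2: a[2]=17 < 49, so low = 3
  low=3, high=5, mid=4: a[4]=39 < 49, so low = 5
Now low = high = 5, so the insertion index is 5.
Final answer: 5


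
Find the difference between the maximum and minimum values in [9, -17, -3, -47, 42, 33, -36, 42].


Maximum value: 42
Minimum value: -47
Range = 42 - (-47) = 89
Final answer: 89


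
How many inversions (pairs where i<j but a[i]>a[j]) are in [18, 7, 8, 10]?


For each element, count the later elements that are smaller than it:
  18 (index 0): smaller elements after it = [7, 8, 10] -> 3
  7 (index 1): smaller elements after it = [] -> 0
  8 (index 2): smaller elements after it = [] -> 0
Total inversions = 3 + 0 + 0 = 3
Final answer: 3


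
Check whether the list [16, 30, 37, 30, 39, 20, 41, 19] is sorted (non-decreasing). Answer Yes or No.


Check consecutive pairs:
  16 <= 30? True
  30 <= 37? True
  37 <= 30? False
  30 <= 39? True
  39 <= 20? False
  20 <= 41? True
  41 <= 19? False
3 consecutive pair(s) are out of order, so the list is not sorted.
Final answer: No


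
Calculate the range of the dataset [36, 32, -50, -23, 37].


Maximum value: 37
Minimum value: -50
Range = 37 - (-50) = 87
Final answer: 87


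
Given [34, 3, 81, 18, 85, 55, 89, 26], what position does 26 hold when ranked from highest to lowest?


Sort descending: [89, 85, 81, 55, 34, 26, 18, 3]
Find 26 in the sorted list.
26 is at position 6.
Final answer: 6


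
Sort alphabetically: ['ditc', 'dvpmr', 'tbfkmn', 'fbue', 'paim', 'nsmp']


Compare strings character by character (the first differing letter decides):
  'ditc' < 'dvpmr' since 'i' < 'v' at position 2
  'dvpmr' < 'fbue' since 'd' < 'f' at position 1
  'fbue' < 'nsmp' since 'f' < 'n' at position 1
  'nsmp' < 'paim' since 'n' < 'p' at position 1
  'paim' < 'tbfkmn' since 'p' < 't' at position 1
Chaining these comparisons gives the alphabetical order.
Final answer: ['ditc', 'dvpmr', 'fbue', 'nsmp', 'paim', 'tbfkmn']


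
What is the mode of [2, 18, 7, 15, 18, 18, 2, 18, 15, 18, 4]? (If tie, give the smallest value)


Count the frequency of each value:
  2 appears 2 time(s)
  4 appears 1 time(s)
  7 appears 1 time(s)
  15 appears 2 time(s)
  18 appears 5 time(s)
Maximum frequency is 5.
Only 18 reaches that frequency, so it is the mode.
Final answer: 18


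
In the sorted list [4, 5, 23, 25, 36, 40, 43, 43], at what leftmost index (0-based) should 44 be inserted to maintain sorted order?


List is sorted: [4, 5, 23, 25, 36, 40, 43, 43]
We need the leftmost position where 44 can be inserted, i.e. the first index whose element is >= 44 (or the end of the list if none is).
Binary search with low=0, high=8 (0-based indices):
  low=0, high=8, mid=4: a[4]=36 < 44, so low = 5
  low=5, high=8, mid=6: a[6]=43 < 44, so low = 7
  low=7, high=8, mid=7: a[7]=43 < 44, so low = 8
Now low = high = 8, so the insertion index is 8.
Final answer: 8


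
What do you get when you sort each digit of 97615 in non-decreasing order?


The number 97615 has digits: 9, 7, 6, 1, 5
Sorted: 1, 5, 6, 7, 9
Joining the sorted digits gives the result.
Final answer: 15679


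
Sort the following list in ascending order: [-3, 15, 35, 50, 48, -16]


Original list: [-3, 15, 35, 50, 48, -16]
Repeatedly take the smallest remaining element:
  Remaining [-3, 15, 35, 50, 48, -16] -> smallest is -16
  Remaining [-3, 15, 35, 50, 48] -> smallest is -3
  Remaining [15, 35, 50, 48] -> smallest is 15
  Remaining [35, 50, 48] -> smallest is 35
  Remaining [50, 48] -> smallest is 48
  Remaining [50] -> smallest is 50
Collecting the picks in order gives the sorted list.
Final answer: [-16, -3, 15, 35, 48, 50]


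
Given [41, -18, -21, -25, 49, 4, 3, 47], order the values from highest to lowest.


Original list: [41, -18, -21, -25, 49, 4, 3, 47]
Repeatedly take the largest remaining element:
  Remaining [41, -18, -21, -25, 49, 4, 3, 47] -> largest is 49
  Remaining [41, -18, -21, -25, 4, 3, 47] -> largest is 47
  Remaining [41, -18, -21, -25, 4, 3] -> largest is 41
  Remaining [-18, -21, -25, 4, 3] -> largest is 4
  Remaining [-18, -21, -25, 3] -> largest is 3
  Remaining [-18, -21, -25] -> largest is -18
  Remaining [-21, -25] -> largest is -21
  Remaining [-25] -> largest is -25
Collecting the picks in order gives the descending list.
Final answer: [49, 47, 41, 4, 3, -18, -21, -25]


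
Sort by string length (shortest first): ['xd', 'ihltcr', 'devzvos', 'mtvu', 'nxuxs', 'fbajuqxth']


Compute lengths:
  'xd' has length 2
  'ihltcr' has length 6
  'devzvos' has length 7
  'mtvu' has length 4
  'nxuxs' has length 5
  'fbajuqxth' has length 9
Lengths in increasing order: 2 < 4 < 5 < 6 < 7 < 9
Listing the words in that order gives the answer.
Final answer: ['xd', 'mtvu', 'nxuxs', 'ihltcr', 'devzvos', 'fbajuqxth']


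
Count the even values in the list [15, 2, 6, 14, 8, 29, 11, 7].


Check each element:
  15 is odd
  2 is even
  6 is even
  14 is even
  8 is even
  29 is odd
  11 is odd
  7 is odd
Evens: [2, 6, 14, 8]
Count of evens = 4
Final answer: 4


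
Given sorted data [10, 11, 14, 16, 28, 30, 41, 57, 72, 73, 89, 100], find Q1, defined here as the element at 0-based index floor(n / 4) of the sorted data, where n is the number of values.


The list has n = 12 elements.
Q1 index = floor(12 / 4) = floor(3) = 3
Counting from index 0 in the sorted data, the element at index 3 is 16.
Final answer: 16
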